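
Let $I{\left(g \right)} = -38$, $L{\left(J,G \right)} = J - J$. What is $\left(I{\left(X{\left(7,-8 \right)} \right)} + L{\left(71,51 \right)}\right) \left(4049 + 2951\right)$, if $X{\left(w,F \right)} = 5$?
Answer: $-266000$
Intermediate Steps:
$L{\left(J,G \right)} = 0$
$\left(I{\left(X{\left(7,-8 \right)} \right)} + L{\left(71,51 \right)}\right) \left(4049 + 2951\right) = \left(-38 + 0\right) \left(4049 + 2951\right) = \left(-38\right) 7000 = -266000$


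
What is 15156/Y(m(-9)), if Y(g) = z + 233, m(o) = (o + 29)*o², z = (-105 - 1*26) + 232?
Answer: 7578/167 ≈ 45.377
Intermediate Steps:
z = 101 (z = (-105 - 26) + 232 = -131 + 232 = 101)
m(o) = o²*(29 + o) (m(o) = (29 + o)*o² = o²*(29 + o))
Y(g) = 334 (Y(g) = 101 + 233 = 334)
15156/Y(m(-9)) = 15156/334 = 15156*(1/334) = 7578/167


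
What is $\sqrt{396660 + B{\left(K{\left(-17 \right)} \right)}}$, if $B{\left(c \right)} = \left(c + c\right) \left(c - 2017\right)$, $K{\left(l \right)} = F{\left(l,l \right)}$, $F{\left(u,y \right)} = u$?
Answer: $2 \sqrt{116454} \approx 682.51$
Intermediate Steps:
$K{\left(l \right)} = l$
$B{\left(c \right)} = 2 c \left(-2017 + c\right)$
$\sqrt{396660 + B{\left(K{\left(-17 \right)} \right)}} = \sqrt{396660 + 2 \left(-17\right) \left(-2017 - 17\right)} = \sqrt{396660 + 2 \left(-17\right) \left(-2034\right)} = \sqrt{396660 + 69156} = \sqrt{465816} = 2 \sqrt{116454}$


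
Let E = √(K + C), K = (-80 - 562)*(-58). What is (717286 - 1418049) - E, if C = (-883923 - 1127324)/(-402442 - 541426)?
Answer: -700763 - √8293739822376865/471934 ≈ -7.0096e+5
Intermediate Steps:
K = 37236 (K = -642*(-58) = 37236)
C = 2011247/943868 (C = -2011247/(-943868) = -2011247*(-1/943868) = 2011247/943868 ≈ 2.1309)
E = √8293739822376865/471934 (E = √(37236 + 2011247/943868) = √(35147880095/943868) = √8293739822376865/471934 ≈ 192.97)
(717286 - 1418049) - E = (717286 - 1418049) - √8293739822376865/471934 = -700763 - √8293739822376865/471934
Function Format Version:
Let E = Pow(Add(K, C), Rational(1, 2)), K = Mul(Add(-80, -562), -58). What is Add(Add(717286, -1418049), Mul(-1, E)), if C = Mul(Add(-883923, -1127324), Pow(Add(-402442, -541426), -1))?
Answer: Add(-700763, Mul(Rational(-1, 471934), Pow(8293739822376865, Rational(1, 2)))) ≈ -7.0096e+5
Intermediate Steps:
K = 37236 (K = Mul(-642, -58) = 37236)
C = Rational(2011247, 943868) (C = Mul(-2011247, Pow(-943868, -1)) = Mul(-2011247, Rational(-1, 943868)) = Rational(2011247, 943868) ≈ 2.1309)
E = Mul(Rational(1, 471934), Pow(8293739822376865, Rational(1, 2))) (E = Pow(Add(37236, Rational(2011247, 943868)), Rational(1, 2)) = Pow(Rational(35147880095, 943868), Rational(1, 2)) = Mul(Rational(1, 471934), Pow(8293739822376865, Rational(1, 2))) ≈ 192.97)
Add(Add(717286, -1418049), Mul(-1, E)) = Add(Add(717286, -1418049), Mul(-1, Mul(Rational(1, 471934), Pow(8293739822376865, Rational(1, 2))))) = Add(-700763, Mul(Rational(-1, 471934), Pow(8293739822376865, Rational(1, 2))))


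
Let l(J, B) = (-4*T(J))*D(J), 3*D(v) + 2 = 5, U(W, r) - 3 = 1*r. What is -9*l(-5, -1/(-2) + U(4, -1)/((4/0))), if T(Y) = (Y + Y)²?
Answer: 3600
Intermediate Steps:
U(W, r) = 3 + r (U(W, r) = 3 + 1*r = 3 + r)
D(v) = 1 (D(v) = -⅔ + (⅓)*5 = -⅔ + 5/3 = 1)
T(Y) = 4*Y² (T(Y) = (2*Y)² = 4*Y²)
l(J, B) = -16*J² (l(J, B) = -16*J²*1 = -16*J²)
-9*l(-5, -1/(-2) + U(4, -1)/((4/0))) = -(-144)*(-5)² = -(-144)*25 = -9*(-400) = 3600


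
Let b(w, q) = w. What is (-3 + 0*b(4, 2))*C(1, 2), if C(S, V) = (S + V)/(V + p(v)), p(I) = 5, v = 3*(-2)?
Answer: -9/7 ≈ -1.2857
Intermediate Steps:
v = -6
C(S, V) = (S + V)/(5 + V) (C(S, V) = (S + V)/(V + 5) = (S + V)/(5 + V))
(-3 + 0*b(4, 2))*C(1, 2) = (-3 + 0*4)*((1 + 2)/(5 + 2)) = (-3 + 0)*(3/7) = -3*3/7 = -9/7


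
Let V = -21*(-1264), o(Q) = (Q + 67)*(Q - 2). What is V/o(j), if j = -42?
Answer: -6636/275 ≈ -24.131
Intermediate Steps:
o(Q) = (-2 + Q)*(67 + Q) (o(Q) = (67 + Q)*(-2 + Q) = (-2 + Q)*(67 + Q))
V = 26544
V/o(j) = 26544/(-134 + (-42)**2 + 65*(-42)) = 26544/(-134 + 1764 - 2730) = 26544/(-1100) = 26544*(-1/1100) = -6636/275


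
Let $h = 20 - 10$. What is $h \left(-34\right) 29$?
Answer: $-9860$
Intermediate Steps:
$h = 10$
$h \left(-34\right) 29 = 10 \left(-34\right) 29 = \left(-340\right) 29 = -9860$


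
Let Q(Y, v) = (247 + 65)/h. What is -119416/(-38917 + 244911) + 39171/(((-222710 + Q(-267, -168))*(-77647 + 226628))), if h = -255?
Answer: -168393499808083187/290480169805619878 ≈ -0.57971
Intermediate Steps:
Q(Y, v) = -104/85 (Q(Y, v) = (247 + 65)/(-255) = 312*(-1/255) = -104/85)
-119416/(-38917 + 244911) + 39171/(((-222710 + Q(-267, -168))*(-77647 + 226628))) = -119416/(-38917 + 244911) + 39171/(((-222710 - 104/85)*(-77647 + 226628))) = -119416/205994 + 39171/((-18930454/85*148981)) = -119416*1/205994 + 39171/(-2820277967374/85) = -59708/102997 + 39171*(-85/2820277967374) = -59708/102997 - 3329535/2820277967374 = -168393499808083187/290480169805619878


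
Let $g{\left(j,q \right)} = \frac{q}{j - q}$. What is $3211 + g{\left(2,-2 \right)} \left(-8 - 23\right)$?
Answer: $\frac{6453}{2} \approx 3226.5$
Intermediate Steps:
$3211 + g{\left(2,-2 \right)} \left(-8 - 23\right) = 3211 + - \frac{2}{2 - -2} \left(-8 - 23\right) = 3211 + - \frac{2}{2 + 2} \left(-31\right) = 3211 + - \frac{2}{4} \left(-31\right) = 3211 + \left(-2\right) \frac{1}{4} \left(-31\right) = 3211 - - \frac{31}{2} = 3211 + \frac{31}{2} = \frac{6453}{2}$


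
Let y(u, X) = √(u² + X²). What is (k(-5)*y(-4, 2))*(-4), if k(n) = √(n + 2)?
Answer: -8*I*√15 ≈ -30.984*I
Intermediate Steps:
k(n) = √(2 + n)
y(u, X) = √(X² + u²)
(k(-5)*y(-4, 2))*(-4) = (√(2 - 5)*√(2² + (-4)²))*(-4) = (√(-3)*√(4 + 16))*(-4) = ((I*√3)*√20)*(-4) = ((I*√3)*(2*√5))*(-4) = (2*I*√15)*(-4) = -8*I*√15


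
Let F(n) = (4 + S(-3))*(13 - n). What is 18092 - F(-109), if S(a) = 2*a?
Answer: 18336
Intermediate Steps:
F(n) = -26 + 2*n (F(n) = (4 + 2*(-3))*(13 - n) = (4 - 6)*(13 - n) = -2*(13 - n) = -26 + 2*n)
18092 - F(-109) = 18092 - (-26 + 2*(-109)) = 18092 - (-26 - 218) = 18092 - 1*(-244) = 18092 + 244 = 18336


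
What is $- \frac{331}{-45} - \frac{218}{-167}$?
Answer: $\frac{65087}{7515} \approx 8.6609$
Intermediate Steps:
$- \frac{331}{-45} - \frac{218}{-167} = \left(-331\right) \left(- \frac{1}{45}\right) - - \frac{218}{167} = \frac{331}{45} + \frac{218}{167} = \frac{65087}{7515}$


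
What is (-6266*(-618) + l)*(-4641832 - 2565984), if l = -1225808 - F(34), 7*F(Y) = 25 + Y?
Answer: -19076000917688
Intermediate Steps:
F(Y) = 25/7 + Y/7 (F(Y) = (25 + Y)/7 = 25/7 + Y/7)
l = -8580715/7 (l = -1225808 - (25/7 + (1/7)*34) = -1225808 - (25/7 + 34/7) = -1225808 - 1*59/7 = -1225808 - 59/7 = -8580715/7 ≈ -1.2258e+6)
(-6266*(-618) + l)*(-4641832 - 2565984) = (-6266*(-618) - 8580715/7)*(-4641832 - 2565984) = (3872388 - 8580715/7)*(-7207816) = (18526001/7)*(-7207816) = -19076000917688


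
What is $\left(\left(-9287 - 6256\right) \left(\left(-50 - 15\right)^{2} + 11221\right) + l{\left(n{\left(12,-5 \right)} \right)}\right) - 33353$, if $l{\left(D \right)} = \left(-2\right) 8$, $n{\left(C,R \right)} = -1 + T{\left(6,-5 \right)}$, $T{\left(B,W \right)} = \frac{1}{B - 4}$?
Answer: $-240110547$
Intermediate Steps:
$T{\left(B,W \right)} = \frac{1}{-4 + B}$
$n{\left(C,R \right)} = - \frac{1}{2}$ ($n{\left(C,R \right)} = -1 + \frac{1}{-4 + 6} = -1 + \frac{1}{2} = - \frac{1}{2}$)
$l{\left(D \right)} = -16$
$\left(\left(-9287 - 6256\right) \left(\left(-50 - 15\right)^{2} + 11221\right) + l{\left(n{\left(12,-5 \right)} \right)}\right) - 33353 = \left(\left(-9287 - 6256\right) \left(\left(-50 - 15\right)^{2} + 11221\right) - 16\right) - 33353 = \left(- 15543 \left(\left(-65\right)^{2} + 11221\right) - 16\right) - 33353 = \left(- 15543 \left(4225 + 11221\right) - 16\right) - 33353 = \left(\left(-15543\right) 15446 - 16\right) - 33353 = \left(-240077178 - 16\right) - 33353 = -240077194 - 33353 = -240110547$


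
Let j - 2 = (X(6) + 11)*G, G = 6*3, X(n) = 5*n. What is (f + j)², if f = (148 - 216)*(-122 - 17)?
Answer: 103876864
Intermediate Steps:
G = 18
f = 9452 (f = -68*(-139) = 9452)
j = 740 (j = 2 + (5*6 + 11)*18 = 2 + (30 + 11)*18 = 2 + 41*18 = 2 + 738 = 740)
(f + j)² = (9452 + 740)² = 10192² = 103876864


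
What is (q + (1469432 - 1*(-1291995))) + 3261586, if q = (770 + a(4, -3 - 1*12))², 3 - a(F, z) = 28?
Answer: 6578038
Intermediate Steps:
a(F, z) = -25 (a(F, z) = 3 - 1*28 = 3 - 28 = -25)
q = 555025 (q = (770 - 25)² = 745² = 555025)
(q + (1469432 - 1*(-1291995))) + 3261586 = (555025 + (1469432 - 1*(-1291995))) + 3261586 = (555025 + (1469432 + 1291995)) + 3261586 = (555025 + 2761427) + 3261586 = 3316452 + 3261586 = 6578038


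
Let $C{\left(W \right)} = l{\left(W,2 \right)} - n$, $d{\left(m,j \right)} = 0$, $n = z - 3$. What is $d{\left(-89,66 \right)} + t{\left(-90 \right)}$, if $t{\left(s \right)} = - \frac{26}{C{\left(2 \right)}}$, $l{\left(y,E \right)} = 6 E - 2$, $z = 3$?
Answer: $- \frac{13}{5} \approx -2.6$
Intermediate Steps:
$n = 0$ ($n = 3 - 3 = 0$)
$l{\left(y,E \right)} = -2 + 6 E$
$C{\left(W \right)} = 10$ ($C{\left(W \right)} = \left(-2 + 6 \cdot 2\right) - 0 = \left(-2 + 12\right) + 0 = 10 + 0 = 10$)
$t{\left(s \right)} = - \frac{13}{5}$ ($t{\left(s \right)} = - \frac{26}{10} = \left(-26\right) \frac{1}{10} = - \frac{13}{5}$)
$d{\left(-89,66 \right)} + t{\left(-90 \right)} = 0 - \frac{13}{5} = - \frac{13}{5}$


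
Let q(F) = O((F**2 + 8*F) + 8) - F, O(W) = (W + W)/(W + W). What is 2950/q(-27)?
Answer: 1475/14 ≈ 105.36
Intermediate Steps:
O(W) = 1 (O(W) = (2*W)/((2*W)) = (2*W)*(1/(2*W)) = 1)
q(F) = 1 - F
2950/q(-27) = 2950/(1 - 1*(-27)) = 2950/(1 + 27) = 2950/28 = 2950*(1/28) = 1475/14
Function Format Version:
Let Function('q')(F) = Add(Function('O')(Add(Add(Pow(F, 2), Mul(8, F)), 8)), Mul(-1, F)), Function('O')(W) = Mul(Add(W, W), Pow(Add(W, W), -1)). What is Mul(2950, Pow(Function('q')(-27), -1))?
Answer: Rational(1475, 14) ≈ 105.36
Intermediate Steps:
Function('O')(W) = 1 (Function('O')(W) = Mul(Mul(2, W), Pow(Mul(2, W), -1)) = Mul(Mul(2, W), Mul(Rational(1, 2), Pow(W, -1))) = 1)
Function('q')(F) = Add(1, Mul(-1, F))
Mul(2950, Pow(Function('q')(-27), -1)) = Mul(2950, Pow(Add(1, Mul(-1, -27)), -1)) = Mul(2950, Pow(Add(1, 27), -1)) = Mul(2950, Pow(28, -1)) = Mul(2950, Rational(1, 28)) = Rational(1475, 14)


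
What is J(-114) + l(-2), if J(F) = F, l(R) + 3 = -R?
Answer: -115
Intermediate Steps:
l(R) = -3 - R
J(-114) + l(-2) = -114 + (-3 - 1*(-2)) = -114 + (-3 + 2) = -114 - 1 = -115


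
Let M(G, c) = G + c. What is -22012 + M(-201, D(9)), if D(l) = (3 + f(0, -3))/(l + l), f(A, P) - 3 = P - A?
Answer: -133277/6 ≈ -22213.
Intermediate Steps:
f(A, P) = 3 + P - A (f(A, P) = 3 + (P - A) = 3 + P - A)
D(l) = 3/(2*l) (D(l) = (3 + (3 - 3 - 1*0))/(l + l) = (3 + (3 - 3 + 0))/((2*l)) = (3 + 0)*(1/(2*l)) = 3*(1/(2*l)) = 3/(2*l))
-22012 + M(-201, D(9)) = -22012 + (-201 + (3/2)/9) = -22012 + (-201 + (3/2)*(1/9)) = -22012 + (-201 + 1/6) = -22012 - 1205/6 = -133277/6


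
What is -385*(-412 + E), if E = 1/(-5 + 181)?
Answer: 2537885/16 ≈ 1.5862e+5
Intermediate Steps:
E = 1/176 ≈ 0.0056818
-385*(-412 + E) = -385*(-412 + 1/176) = -385*(-72511/176) = 2537885/16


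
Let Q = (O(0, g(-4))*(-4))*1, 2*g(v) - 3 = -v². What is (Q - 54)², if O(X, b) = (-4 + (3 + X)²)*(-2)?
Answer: 196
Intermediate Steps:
g(v) = 3/2 - v²/2 (g(v) = 3/2 + (-v²)/2 = 3/2 - v²/2)
O(X, b) = 8 - 2*(3 + X)²
Q = 40 (Q = ((8 - 2*(3 + 0)²)*(-4))*1 = ((8 - 2*3²)*(-4))*1 = ((8 - 2*9)*(-4))*1 = ((8 - 18)*(-4))*1 = -10*(-4)*1 = 40*1 = 40)
(Q - 54)² = (40 - 54)² = (-14)² = 196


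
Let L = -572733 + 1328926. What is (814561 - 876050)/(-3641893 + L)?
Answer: 61489/2885700 ≈ 0.021308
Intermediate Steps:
L = 756193
(814561 - 876050)/(-3641893 + L) = (814561 - 876050)/(-3641893 + 756193) = -61489/(-2885700) = -61489*(-1/2885700) = 61489/2885700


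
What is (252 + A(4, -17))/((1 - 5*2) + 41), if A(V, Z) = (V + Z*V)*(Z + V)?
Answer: 271/8 ≈ 33.875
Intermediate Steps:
A(V, Z) = (V + Z)*(V + V*Z) (A(V, Z) = (V + V*Z)*(V + Z) = (V + Z)*(V + V*Z))
(252 + A(4, -17))/((1 - 5*2) + 41) = (252 + 4*(4 - 17 + (-17)**2 + 4*(-17)))/((1 - 5*2) + 41) = (252 + 4*(4 - 17 + 289 - 68))/((1 - 10) + 41) = (252 + 4*208)/(-9 + 41) = (252 + 832)/32 = 1084*(1/32) = 271/8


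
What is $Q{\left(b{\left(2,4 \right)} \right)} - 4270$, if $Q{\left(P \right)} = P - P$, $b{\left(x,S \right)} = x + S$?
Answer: $-4270$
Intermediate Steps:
$b{\left(x,S \right)} = S + x$
$Q{\left(P \right)} = 0$
$Q{\left(b{\left(2,4 \right)} \right)} - 4270 = 0 - 4270 = -4270$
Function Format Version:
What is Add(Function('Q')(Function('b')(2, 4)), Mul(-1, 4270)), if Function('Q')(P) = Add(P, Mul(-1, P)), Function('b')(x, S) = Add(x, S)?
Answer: -4270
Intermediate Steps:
Function('b')(x, S) = Add(S, x)
Function('Q')(P) = 0
Add(Function('Q')(Function('b')(2, 4)), Mul(-1, 4270)) = Add(0, Mul(-1, 4270)) = Add(0, -4270) = -4270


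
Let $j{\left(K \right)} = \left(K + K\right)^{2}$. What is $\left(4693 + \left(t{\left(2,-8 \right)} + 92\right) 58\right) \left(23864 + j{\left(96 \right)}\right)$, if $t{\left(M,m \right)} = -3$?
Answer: $598474440$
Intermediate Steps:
$j{\left(K \right)} = 4 K^{2}$ ($j{\left(K \right)} = \left(2 K\right)^{2} = 4 K^{2}$)
$\left(4693 + \left(t{\left(2,-8 \right)} + 92\right) 58\right) \left(23864 + j{\left(96 \right)}\right) = \left(4693 + \left(-3 + 92\right) 58\right) \left(23864 + 4 \cdot 96^{2}\right) = \left(4693 + 89 \cdot 58\right) \left(23864 + 4 \cdot 9216\right) = \left(4693 + 5162\right) \left(23864 + 36864\right) = 9855 \cdot 60728 = 598474440$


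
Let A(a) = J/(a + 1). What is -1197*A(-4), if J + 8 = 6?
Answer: -798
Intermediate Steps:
J = -2 (J = -8 + 6 = -2)
A(a) = -2/(1 + a) (A(a) = -2/(a + 1) = -2/(1 + a))
-1197*A(-4) = -(-2394)/(1 - 4) = -(-2394)/(-3) = -(-2394)*(-1)/3 = -1197*⅔ = -798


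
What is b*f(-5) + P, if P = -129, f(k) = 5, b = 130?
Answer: 521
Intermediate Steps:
b*f(-5) + P = 130*5 - 129 = 650 - 129 = 521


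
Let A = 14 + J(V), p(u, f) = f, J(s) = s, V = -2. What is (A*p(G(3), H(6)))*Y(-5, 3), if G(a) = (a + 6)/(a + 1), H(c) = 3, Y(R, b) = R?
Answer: -180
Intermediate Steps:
G(a) = (6 + a)/(1 + a)
A = 12 (A = 14 - 2 = 12)
(A*p(G(3), H(6)))*Y(-5, 3) = (12*3)*(-5) = 36*(-5) = -180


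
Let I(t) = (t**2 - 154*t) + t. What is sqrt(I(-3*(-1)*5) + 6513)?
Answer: sqrt(4443) ≈ 66.656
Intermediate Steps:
I(t) = t**2 - 153*t
sqrt(I(-3*(-1)*5) + 6513) = sqrt((-3*(-1)*5)*(-153 - 3*(-1)*5) + 6513) = sqrt((3*5)*(-153 + 3*5) + 6513) = sqrt(15*(-153 + 15) + 6513) = sqrt(15*(-138) + 6513) = sqrt(-2070 + 6513) = sqrt(4443)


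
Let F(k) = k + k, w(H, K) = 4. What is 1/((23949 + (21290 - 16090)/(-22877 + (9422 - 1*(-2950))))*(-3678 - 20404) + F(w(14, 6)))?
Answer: -2101/1211705295530 ≈ -1.7339e-9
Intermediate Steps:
F(k) = 2*k
1/((23949 + (21290 - 16090)/(-22877 + (9422 - 1*(-2950))))*(-3678 - 20404) + F(w(14, 6))) = 1/((23949 + (21290 - 16090)/(-22877 + (9422 - 1*(-2950))))*(-3678 - 20404) + 2*4) = 1/((23949 + 5200/(-22877 + (9422 + 2950)))*(-24082) + 8) = 1/((23949 + 5200/(-22877 + 12372))*(-24082) + 8) = 1/((23949 + 5200/(-10505))*(-24082) + 8) = 1/((23949 + 5200*(-1/10505))*(-24082) + 8) = 1/((23949 - 1040/2101)*(-24082) + 8) = 1/((50315809/2101)*(-24082) + 8) = 1/(-1211705312338/2101 + 8) = 1/(-1211705295530/2101) = -2101/1211705295530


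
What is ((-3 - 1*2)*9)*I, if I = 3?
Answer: -135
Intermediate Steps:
((-3 - 1*2)*9)*I = ((-3 - 1*2)*9)*3 = ((-3 - 2)*9)*3 = -5*9*3 = -45*3 = -135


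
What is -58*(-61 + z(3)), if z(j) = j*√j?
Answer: 3538 - 174*√3 ≈ 3236.6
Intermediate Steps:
z(j) = j^(3/2)
-58*(-61 + z(3)) = -58*(-61 + 3^(3/2)) = -58*(-61 + 3*√3) = 3538 - 174*√3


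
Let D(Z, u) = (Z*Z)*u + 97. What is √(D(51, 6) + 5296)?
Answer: √20999 ≈ 144.91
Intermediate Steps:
D(Z, u) = 97 + u*Z² (D(Z, u) = Z²*u + 97 = u*Z² + 97 = 97 + u*Z²)
√(D(51, 6) + 5296) = √((97 + 6*51²) + 5296) = √((97 + 6*2601) + 5296) = √((97 + 15606) + 5296) = √(15703 + 5296) = √20999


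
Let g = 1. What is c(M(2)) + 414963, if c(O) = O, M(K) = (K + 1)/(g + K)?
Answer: 414964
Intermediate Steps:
M(K) = 1 (M(K) = (K + 1)/(1 + K) = (1 + K)/(1 + K) = 1)
c(M(2)) + 414963 = 1 + 414963 = 414964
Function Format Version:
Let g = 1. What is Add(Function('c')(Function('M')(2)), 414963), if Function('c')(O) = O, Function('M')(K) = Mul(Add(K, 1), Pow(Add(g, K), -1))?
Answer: 414964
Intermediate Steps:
Function('M')(K) = 1 (Function('M')(K) = Mul(Add(K, 1), Pow(Add(1, K), -1)) = Mul(Add(1, K), Pow(Add(1, K), -1)) = 1)
Add(Function('c')(Function('M')(2)), 414963) = Add(1, 414963) = 414964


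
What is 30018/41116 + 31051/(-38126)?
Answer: -16528331/195948577 ≈ -0.084350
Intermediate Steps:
30018/41116 + 31051/(-38126) = 30018*(1/41116) + 31051*(-1/38126) = 15009/20558 - 31051/38126 = -16528331/195948577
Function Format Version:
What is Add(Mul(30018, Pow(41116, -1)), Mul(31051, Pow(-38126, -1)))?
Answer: Rational(-16528331, 195948577) ≈ -0.084350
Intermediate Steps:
Add(Mul(30018, Pow(41116, -1)), Mul(31051, Pow(-38126, -1))) = Add(Mul(30018, Rational(1, 41116)), Mul(31051, Rational(-1, 38126))) = Add(Rational(15009, 20558), Rational(-31051, 38126)) = Rational(-16528331, 195948577)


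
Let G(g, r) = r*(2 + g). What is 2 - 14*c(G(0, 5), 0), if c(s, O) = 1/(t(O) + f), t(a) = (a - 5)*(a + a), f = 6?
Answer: -⅓ ≈ -0.33333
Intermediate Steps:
t(a) = 2*a*(-5 + a) (t(a) = (-5 + a)*(2*a) = 2*a*(-5 + a))
c(s, O) = 1/(6 + 2*O*(-5 + O)) (c(s, O) = 1/(2*O*(-5 + O) + 6) = 1/(6 + 2*O*(-5 + O)))
2 - 14*c(G(0, 5), 0) = 2 - 7/(3 + 0*(-5 + 0)) = 2 - 7/(3 + 0*(-5)) = 2 - 7/(3 + 0) = 2 - 7/3 = -⅓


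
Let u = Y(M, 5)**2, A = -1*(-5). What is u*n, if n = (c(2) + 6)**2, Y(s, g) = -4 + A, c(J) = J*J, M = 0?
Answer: 100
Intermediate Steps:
A = 5
c(J) = J**2
Y(s, g) = 1 (Y(s, g) = -4 + 5 = 1)
u = 1 (u = 1**2 = 1)
n = 100 (n = (2**2 + 6)**2 = (4 + 6)**2 = 10**2 = 100)
u*n = 1*100 = 100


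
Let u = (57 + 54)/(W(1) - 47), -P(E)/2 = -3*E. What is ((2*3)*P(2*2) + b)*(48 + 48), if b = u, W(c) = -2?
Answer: 666720/49 ≈ 13607.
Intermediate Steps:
P(E) = 6*E (P(E) = -(-6)*E = 6*E)
u = -111/49 (u = (57 + 54)/(-2 - 47) = 111/(-49) = 111*(-1/49) = -111/49 ≈ -2.2653)
b = -111/49 ≈ -2.2653
((2*3)*P(2*2) + b)*(48 + 48) = ((2*3)*(6*(2*2)) - 111/49)*(48 + 48) = (6*(6*4) - 111/49)*96 = (6*24 - 111/49)*96 = (144 - 111/49)*96 = (6945/49)*96 = 666720/49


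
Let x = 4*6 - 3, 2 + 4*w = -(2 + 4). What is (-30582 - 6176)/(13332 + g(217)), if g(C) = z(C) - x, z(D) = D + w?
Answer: -18379/6763 ≈ -2.7176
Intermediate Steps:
w = -2 (w = -½ + (-(2 + 4))/4 = -½ + (-1*6)/4 = -½ + (¼)*(-6) = -½ - 3/2 = -2)
x = 21 (x = 24 - 3 = 21)
z(D) = -2 + D (z(D) = D - 2 = -2 + D)
g(C) = -23 + C (g(C) = (-2 + C) - 1*21 = (-2 + C) - 21 = -23 + C)
(-30582 - 6176)/(13332 + g(217)) = (-30582 - 6176)/(13332 + (-23 + 217)) = -36758/(13332 + 194) = -36758/13526 = -36758*1/13526 = -18379/6763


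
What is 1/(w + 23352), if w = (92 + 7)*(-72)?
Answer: 1/16224 ≈ 6.1637e-5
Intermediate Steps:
w = -7128 (w = 99*(-72) = -7128)
1/(w + 23352) = 1/(-7128 + 23352) = 1/16224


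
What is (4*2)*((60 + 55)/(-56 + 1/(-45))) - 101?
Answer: -296021/2521 ≈ -117.42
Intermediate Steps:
(4*2)*((60 + 55)/(-56 + 1/(-45))) - 101 = 8*(115/(-56 - 1/45)) - 101 = 8*(115/(-2521/45)) - 101 = 8*(115*(-45/2521)) - 101 = 8*(-5175/2521) - 101 = -41400/2521 - 101 = -296021/2521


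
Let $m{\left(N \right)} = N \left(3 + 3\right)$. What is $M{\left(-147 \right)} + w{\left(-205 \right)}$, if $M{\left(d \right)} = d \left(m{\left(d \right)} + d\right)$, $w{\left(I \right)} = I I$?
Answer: $193288$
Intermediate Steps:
$w{\left(I \right)} = I^{2}$
$m{\left(N \right)} = 6 N$ ($m{\left(N \right)} = N 6 = 6 N$)
$M{\left(d \right)} = 7 d^{2}$ ($M{\left(d \right)} = d \left(6 d + d\right) = d 7 d = 7 d^{2}$)
$M{\left(-147 \right)} + w{\left(-205 \right)} = 7 \left(-147\right)^{2} + \left(-205\right)^{2} = 7 \cdot 21609 + 42025 = 151263 + 42025 = 193288$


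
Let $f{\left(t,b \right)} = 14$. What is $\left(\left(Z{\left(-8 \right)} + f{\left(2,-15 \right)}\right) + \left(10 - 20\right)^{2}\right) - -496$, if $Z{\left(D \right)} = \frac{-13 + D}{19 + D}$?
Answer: $\frac{6689}{11} \approx 608.09$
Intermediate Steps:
$Z{\left(D \right)} = \frac{-13 + D}{19 + D}$
$\left(\left(Z{\left(-8 \right)} + f{\left(2,-15 \right)}\right) + \left(10 - 20\right)^{2}\right) - -496 = \left(\left(\frac{-13 - 8}{19 - 8} + 14\right) + \left(10 - 20\right)^{2}\right) - -496 = \left(\left(\frac{1}{11} \left(-21\right) + 14\right) + \left(-10\right)^{2}\right) + 496 = \left(\left(\frac{1}{11} \left(-21\right) + 14\right) + 100\right) + 496 = \left(\left(- \frac{21}{11} + 14\right) + 100\right) + 496 = \left(\frac{133}{11} + 100\right) + 496 = \frac{1233}{11} + 496 = \frac{6689}{11}$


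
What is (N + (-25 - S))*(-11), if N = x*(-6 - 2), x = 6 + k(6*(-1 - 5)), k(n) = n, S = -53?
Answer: -2948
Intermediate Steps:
x = -30 (x = 6 + 6*(-1 - 5) = 6 + 6*(-6) = 6 - 36 = -30)
N = 240 (N = -30*(-6 - 2) = -30*(-8) = 240)
(N + (-25 - S))*(-11) = (240 + (-25 - 1*(-53)))*(-11) = (240 + (-25 + 53))*(-11) = (240 + 28)*(-11) = 268*(-11) = -2948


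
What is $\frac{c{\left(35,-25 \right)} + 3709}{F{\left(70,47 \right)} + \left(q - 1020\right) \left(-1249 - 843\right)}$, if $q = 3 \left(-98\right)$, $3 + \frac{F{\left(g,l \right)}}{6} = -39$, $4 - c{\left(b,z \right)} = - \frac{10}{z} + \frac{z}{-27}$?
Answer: $\frac{125269}{92766465} \approx 0.0013504$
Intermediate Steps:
$c{\left(b,z \right)} = 4 + \frac{10}{z} + \frac{z}{27}$ ($c{\left(b,z \right)} = 4 - \left(- \frac{10}{z} + \frac{z}{-27}\right) = 4 - \left(- \frac{10}{z} + z \left(- \frac{1}{27}\right)\right) = 4 - \left(- \frac{10}{z} - \frac{z}{27}\right) = 4 + \left(\frac{10}{z} + \frac{z}{27}\right) = 4 + \frac{10}{z} + \frac{z}{27}$)
$F{\left(g,l \right)} = -252$ ($F{\left(g,l \right)} = -18 + 6 \left(-39\right) = -18 - 234 = -252$)
$q = -294$
$\frac{c{\left(35,-25 \right)} + 3709}{F{\left(70,47 \right)} + \left(q - 1020\right) \left(-1249 - 843\right)} = \frac{\left(4 + \frac{10}{-25} + \frac{1}{27} \left(-25\right)\right) + 3709}{-252 + \left(-294 - 1020\right) \left(-1249 - 843\right)} = \frac{\left(4 + 10 \left(- \frac{1}{25}\right) - \frac{25}{27}\right) + 3709}{-252 - -2748888} = \frac{\left(4 - \frac{2}{5} - \frac{25}{27}\right) + 3709}{-252 + 2748888} = \frac{\frac{361}{135} + 3709}{2748636} = \frac{501076}{135} \cdot \frac{1}{2748636} = \frac{125269}{92766465}$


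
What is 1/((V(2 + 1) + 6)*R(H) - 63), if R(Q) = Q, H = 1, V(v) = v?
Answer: -1/54 ≈ -0.018519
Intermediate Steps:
1/((V(2 + 1) + 6)*R(H) - 63) = 1/(((2 + 1) + 6)*1 - 63) = 1/((3 + 6)*1 - 63) = 1/(9*1 - 63) = 1/(9 - 63) = 1/(-54) = -1/54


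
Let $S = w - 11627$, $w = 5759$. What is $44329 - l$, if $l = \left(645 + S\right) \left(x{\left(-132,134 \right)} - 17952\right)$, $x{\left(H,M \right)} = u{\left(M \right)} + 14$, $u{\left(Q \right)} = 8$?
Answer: $-93604061$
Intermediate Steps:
$S = -5868$ ($S = 5759 - 11627 = -5868$)
$x{\left(H,M \right)} = 22$ ($x{\left(H,M \right)} = 8 + 14 = 22$)
$l = 93648390$ ($l = \left(645 - 5868\right) \left(22 - 17952\right) = \left(-5223\right) \left(-17930\right) = 93648390$)
$44329 - l = 44329 - 93648390 = -93604061$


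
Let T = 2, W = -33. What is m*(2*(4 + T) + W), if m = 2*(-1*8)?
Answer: 336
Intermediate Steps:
m = -16 (m = 2*(-8) = -16)
m*(2*(4 + T) + W) = -16*(2*(4 + 2) - 33) = -16*(2*6 - 33) = -16*(12 - 33) = -16*(-21) = 336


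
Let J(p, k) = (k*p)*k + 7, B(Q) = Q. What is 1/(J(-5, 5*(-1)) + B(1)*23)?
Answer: -1/95 ≈ -0.010526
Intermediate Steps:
J(p, k) = 7 + p*k² (J(p, k) = p*k² + 7 = 7 + p*k²)
1/(J(-5, 5*(-1)) + B(1)*23) = 1/((7 - 5*(5*(-1))²) + 1*23) = 1/((7 - 5*(-5)²) + 23) = 1/((7 - 5*25) + 23) = 1/((7 - 125) + 23) = 1/(-118 + 23) = 1/(-95) = -1/95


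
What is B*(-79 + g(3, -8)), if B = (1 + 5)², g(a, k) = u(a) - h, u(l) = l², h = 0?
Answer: -2520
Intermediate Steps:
g(a, k) = a² (g(a, k) = a² - 1*0 = a² + 0 = a²)
B = 36 (B = 6² = 36)
B*(-79 + g(3, -8)) = 36*(-79 + 3²) = 36*(-79 + 9) = 36*(-70) = -2520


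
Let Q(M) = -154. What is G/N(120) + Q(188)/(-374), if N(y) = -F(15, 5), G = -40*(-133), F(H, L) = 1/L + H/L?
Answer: -56511/34 ≈ -1662.1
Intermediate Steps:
F(H, L) = 1/L + H/L
G = 5320
N(y) = -16/5 (N(y) = -(1 + 15)/5 = -16/5)
G/N(120) + Q(188)/(-374) = 5320/(-16/5) - 154/(-374) = 5320*(-5/16) - 154*(-1/374) = -3325/2 + 7/17 = -56511/34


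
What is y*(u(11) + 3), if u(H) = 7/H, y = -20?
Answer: -800/11 ≈ -72.727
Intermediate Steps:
y*(u(11) + 3) = -20*(7/11 + 3) = -20*40/11 = -800/11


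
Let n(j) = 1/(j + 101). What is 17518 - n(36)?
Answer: 2399965/137 ≈ 17518.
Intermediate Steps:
n(j) = 1/(101 + j)
17518 - n(36) = 17518 - 1/(101 + 36) = 17518 - 1/137 = 2399965/137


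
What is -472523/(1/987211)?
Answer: -466479903353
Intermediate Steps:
-472523/(1/987211) = -472523/1/987211 = -472523*987211 = -466479903353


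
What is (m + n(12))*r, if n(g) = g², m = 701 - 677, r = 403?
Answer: 67704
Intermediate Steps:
m = 24
(m + n(12))*r = (24 + 12²)*403 = (24 + 144)*403 = 168*403 = 67704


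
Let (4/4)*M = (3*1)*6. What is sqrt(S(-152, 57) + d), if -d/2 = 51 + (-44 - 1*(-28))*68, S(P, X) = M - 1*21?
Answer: sqrt(2071) ≈ 45.508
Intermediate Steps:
M = 18 (M = (3*1)*6 = 3*6 = 18)
S(P, X) = -3 (S(P, X) = 18 - 1*21 = 18 - 21 = -3)
d = 2074 (d = -2*(51 + (-44 - 1*(-28))*68) = -2*(51 + (-44 + 28)*68) = -2*(51 - 16*68) = -2*(51 - 1088) = -2*(-1037) = 2074)
sqrt(S(-152, 57) + d) = sqrt(-3 + 2074) = sqrt(2071)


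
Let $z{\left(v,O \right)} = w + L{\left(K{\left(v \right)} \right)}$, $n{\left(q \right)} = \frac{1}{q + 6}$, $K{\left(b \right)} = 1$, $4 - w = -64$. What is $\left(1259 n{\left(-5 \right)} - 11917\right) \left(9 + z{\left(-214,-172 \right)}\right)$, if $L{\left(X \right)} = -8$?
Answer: $-735402$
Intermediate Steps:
$w = 68$ ($w = 4 - -64 = 4 + 64 = 68$)
$n{\left(q \right)} = \frac{1}{6 + q}$
$z{\left(v,O \right)} = 60$ ($z{\left(v,O \right)} = 68 - 8 = 60$)
$\left(1259 n{\left(-5 \right)} - 11917\right) \left(9 + z{\left(-214,-172 \right)}\right) = \left(\frac{1259}{6 - 5} - 11917\right) \left(9 + 60\right) = \left(\frac{1259}{1} - 11917\right) 69 = \left(1259 \cdot 1 - 11917\right) 69 = \left(1259 - 11917\right) 69 = \left(-10658\right) 69 = -735402$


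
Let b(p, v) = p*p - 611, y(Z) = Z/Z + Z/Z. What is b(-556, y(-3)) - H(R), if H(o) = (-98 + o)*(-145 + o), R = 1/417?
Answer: 51178242365/173889 ≈ 2.9432e+5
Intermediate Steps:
R = 1/417 ≈ 0.0023981
y(Z) = 2 (y(Z) = 1 + 1 = 2)
b(p, v) = -611 + p² (b(p, v) = p² - 611 = -611 + p²)
H(o) = (-145 + o)*(-98 + o)
b(-556, y(-3)) - H(R) = (-611 + (-556)²) - (14210 + (1/417)² - 243*1/417) = (-611 + 309136) - (14210 + 1/173889 - 81/139) = 308525 - 1*2470861360/173889 = 308525 - 2470861360/173889 = 51178242365/173889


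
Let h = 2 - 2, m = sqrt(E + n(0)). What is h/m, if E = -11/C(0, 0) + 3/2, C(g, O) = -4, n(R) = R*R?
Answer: 0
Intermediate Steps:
n(R) = R**2
E = 17/4 (E = -11/(-4) + 3/2 = -11*(-1/4) + 3*(1/2) = 11/4 + 3/2 = 17/4 ≈ 4.2500)
m = sqrt(17)/2 (m = sqrt(17/4 + 0**2) = sqrt(17/4 + 0) = sqrt(17/4) = sqrt(17)/2 ≈ 2.0616)
h = 0
h/m = 0/((sqrt(17)/2)) = 0*(2*sqrt(17)/17) = 0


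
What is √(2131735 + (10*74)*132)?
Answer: √2229415 ≈ 1493.1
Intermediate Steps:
√(2131735 + (10*74)*132) = √(2131735 + 740*132) = √(2131735 + 97680) = √2229415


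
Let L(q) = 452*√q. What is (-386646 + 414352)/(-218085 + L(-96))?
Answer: -2014087670/15860226803 - 50092448*I*√6/47580680409 ≈ -0.12699 - 0.0025788*I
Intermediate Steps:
(-386646 + 414352)/(-218085 + L(-96)) = (-386646 + 414352)/(-218085 + 452*√(-96)) = 27706/(-218085 + 452*(4*I*√6)) = 27706/(-218085 + 1808*I*√6)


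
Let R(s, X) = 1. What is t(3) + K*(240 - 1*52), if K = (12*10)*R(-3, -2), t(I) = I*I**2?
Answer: 22587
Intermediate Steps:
t(I) = I**3
K = 120 (K = (12*10)*1 = 120*1 = 120)
t(3) + K*(240 - 1*52) = 3**3 + 120*(240 - 1*52) = 27 + 120*(240 - 52) = 27 + 120*188 = 27 + 22560 = 22587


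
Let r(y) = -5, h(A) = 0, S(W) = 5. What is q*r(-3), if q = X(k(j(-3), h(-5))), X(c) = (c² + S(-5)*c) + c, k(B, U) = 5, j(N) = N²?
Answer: -275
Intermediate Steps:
X(c) = c² + 6*c (X(c) = (c² + 5*c) + c = c² + 6*c)
q = 55 (q = 5*(6 + 5) = 5*11 = 55)
q*r(-3) = 55*(-5) = -275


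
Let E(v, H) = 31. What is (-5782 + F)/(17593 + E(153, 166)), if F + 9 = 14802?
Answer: 9011/17624 ≈ 0.51129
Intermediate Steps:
F = 14793 (F = -9 + 14802 = 14793)
(-5782 + F)/(17593 + E(153, 166)) = (-5782 + 14793)/(17593 + 31) = 9011/17624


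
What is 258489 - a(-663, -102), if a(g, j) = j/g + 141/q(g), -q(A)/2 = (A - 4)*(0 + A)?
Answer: 76206130737/294814 ≈ 2.5849e+5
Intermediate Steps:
q(A) = -2*A*(-4 + A) (q(A) = -2*(A - 4)*(0 + A) = -2*(-4 + A)*A = -2*A*(-4 + A))
a(g, j) = j/g + 141/(2*g*(4 - g)) (a(g, j) = j/g + 141/((2*g*(4 - g))) = j/g + 141*(1/(2*g*(4 - g))) = j/g + 141/(2*g*(4 - g)))
258489 - a(-663, -102) = 258489 - (-141/2 - 102*(-4 - 663))/((-663)*(-4 - 663)) = 258489 - (-1)*(-141/2 - 102*(-667))/(663*(-667)) = 258489 - (-1)*(-1)*(-141/2 + 68034)/(663*667) = 258489 - (-1)*(-1)*135927/(663*667*2) = 258489 - 1*45309/294814 = 258489 - 45309/294814 = 76206130737/294814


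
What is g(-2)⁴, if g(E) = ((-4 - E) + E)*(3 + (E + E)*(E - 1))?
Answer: 12960000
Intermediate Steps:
g(E) = -12 - 8*E*(-1 + E) (g(E) = -4*(3 + (2*E)*(-1 + E)) = -4*(3 + 2*E*(-1 + E)) = -12 - 8*E*(-1 + E))
g(-2)⁴ = (-12 - 8*(-2)² + 8*(-2))⁴ = (-12 - 8*4 - 16)⁴ = (-12 - 32 - 16)⁴ = (-60)⁴ = 12960000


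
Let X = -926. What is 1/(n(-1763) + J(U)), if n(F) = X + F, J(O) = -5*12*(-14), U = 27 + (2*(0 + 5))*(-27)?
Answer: -1/1849 ≈ -0.00054083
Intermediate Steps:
U = -243 (U = 27 + (2*5)*(-27) = 27 + 10*(-27) = 27 - 270 = -243)
J(O) = 840 (J(O) = -60*(-14) = 840)
n(F) = -926 + F
1/(n(-1763) + J(U)) = 1/((-926 - 1763) + 840) = 1/(-2689 + 840) = 1/(-1849) = -1/1849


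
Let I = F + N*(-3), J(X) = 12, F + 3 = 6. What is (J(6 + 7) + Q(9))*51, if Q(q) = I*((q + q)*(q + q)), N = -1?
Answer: 99756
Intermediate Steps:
F = 3 (F = -3 + 6 = 3)
I = 6 (I = 3 - 1*(-3) = 3 + 3 = 6)
Q(q) = 24*q² (Q(q) = 6*((q + q)*(q + q)) = 6*((2*q)*(2*q)) = 6*(4*q²) = 24*q²)
(J(6 + 7) + Q(9))*51 = (12 + 24*9²)*51 = (12 + 24*81)*51 = (12 + 1944)*51 = 1956*51 = 99756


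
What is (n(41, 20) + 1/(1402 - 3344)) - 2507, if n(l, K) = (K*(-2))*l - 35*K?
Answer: -9412875/1942 ≈ -4847.0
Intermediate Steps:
n(l, K) = -35*K - 2*K*l (n(l, K) = (-2*K)*l - 35*K = -2*K*l - 35*K = -35*K - 2*K*l)
(n(41, 20) + 1/(1402 - 3344)) - 2507 = (-1*20*(35 + 2*41) + 1/(1402 - 3344)) - 2507 = (-1*20*(35 + 82) + 1/(-1942)) - 2507 = (-1*20*117 - 1/1942) - 2507 = (-2340 - 1/1942) - 2507 = -4544281/1942 - 2507 = -9412875/1942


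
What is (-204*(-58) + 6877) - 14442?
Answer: 4267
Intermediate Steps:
(-204*(-58) + 6877) - 14442 = (11832 + 6877) - 14442 = 18709 - 14442 = 4267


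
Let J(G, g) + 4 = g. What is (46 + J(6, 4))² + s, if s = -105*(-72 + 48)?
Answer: 4636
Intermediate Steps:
J(G, g) = -4 + g
s = 2520 (s = -105*(-24) = 2520)
(46 + J(6, 4))² + s = (46 + (-4 + 4))² + 2520 = (46 + 0)² + 2520 = 46² + 2520 = 2116 + 2520 = 4636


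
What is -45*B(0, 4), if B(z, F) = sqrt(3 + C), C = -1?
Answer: -45*sqrt(2) ≈ -63.640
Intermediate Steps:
B(z, F) = sqrt(2) (B(z, F) = sqrt(3 - 1) = sqrt(2))
-45*B(0, 4) = -45*sqrt(2)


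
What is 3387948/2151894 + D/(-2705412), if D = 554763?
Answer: 442889111303/323431102796 ≈ 1.3693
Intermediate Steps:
3387948/2151894 + D/(-2705412) = 3387948/2151894 + 554763/(-2705412) = 3387948*(1/2151894) + 554763*(-1/2705412) = 564658/358649 - 184921/901804 = 442889111303/323431102796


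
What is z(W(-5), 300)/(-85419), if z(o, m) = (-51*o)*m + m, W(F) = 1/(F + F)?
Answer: -610/28473 ≈ -0.021424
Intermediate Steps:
W(F) = 1/(2*F)
z(o, m) = m - 51*m*o (z(o, m) = -51*m*o + m = m - 51*m*o)
z(W(-5), 300)/(-85419) = (300*(1 - 51/(2*(-5))))/(-85419) = (300*(1 - 51*(-1)/(2*5)))*(-1/85419) = (300*(1 - 51*(-⅒)))*(-1/85419) = (300*(1 + 51/10))*(-1/85419) = (300*(61/10))*(-1/85419) = 1830*(-1/85419) = -610/28473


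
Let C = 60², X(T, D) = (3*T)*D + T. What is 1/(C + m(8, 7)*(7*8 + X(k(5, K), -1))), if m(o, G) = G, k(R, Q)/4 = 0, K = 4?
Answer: 1/3992 ≈ 0.00025050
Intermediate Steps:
k(R, Q) = 0 (k(R, Q) = 4*0 = 0)
X(T, D) = T + 3*D*T (X(T, D) = 3*D*T + T = T + 3*D*T)
C = 3600
1/(C + m(8, 7)*(7*8 + X(k(5, K), -1))) = 1/(3600 + 7*(7*8 + 0*(1 + 3*(-1)))) = 1/(3600 + 7*(56 + 0*(1 - 3))) = 1/(3600 + 7*(56 + 0*(-2))) = 1/(3600 + 7*(56 + 0)) = 1/(3600 + 7*56) = 1/(3600 + 392) = 1/3992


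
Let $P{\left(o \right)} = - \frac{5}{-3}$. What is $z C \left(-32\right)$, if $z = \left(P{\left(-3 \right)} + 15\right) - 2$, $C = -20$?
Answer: $\frac{28160}{3} \approx 9386.7$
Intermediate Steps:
$P{\left(o \right)} = \frac{5}{3}$ ($P{\left(o \right)} = \left(-5\right) \left(- \frac{1}{3}\right) = \frac{5}{3}$)
$z = \frac{44}{3}$ ($z = \left(\frac{5}{3} + 15\right) - 2 = \frac{50}{3} - 2 = \frac{44}{3} \approx 14.667$)
$z C \left(-32\right) = \frac{44}{3} \left(-20\right) \left(-32\right) = \left(- \frac{880}{3}\right) \left(-32\right) = \frac{28160}{3}$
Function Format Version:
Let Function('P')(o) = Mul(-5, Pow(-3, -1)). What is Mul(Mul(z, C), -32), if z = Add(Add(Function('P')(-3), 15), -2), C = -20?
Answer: Rational(28160, 3) ≈ 9386.7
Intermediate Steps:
Function('P')(o) = Rational(5, 3) (Function('P')(o) = Mul(-5, Rational(-1, 3)) = Rational(5, 3))
z = Rational(44, 3) (z = Add(Add(Rational(5, 3), 15), -2) = Add(Rational(50, 3), -2) = Rational(44, 3) ≈ 14.667)
Mul(Mul(z, C), -32) = Mul(Mul(Rational(44, 3), -20), -32) = Mul(Rational(-880, 3), -32) = Rational(28160, 3)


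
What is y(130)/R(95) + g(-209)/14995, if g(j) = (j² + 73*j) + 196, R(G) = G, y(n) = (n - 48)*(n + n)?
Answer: 12896492/56981 ≈ 226.33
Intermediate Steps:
y(n) = 2*n*(-48 + n) (y(n) = (-48 + n)*(2*n) = 2*n*(-48 + n))
g(j) = 196 + j² + 73*j
y(130)/R(95) + g(-209)/14995 = (2*130*(-48 + 130))/95 + (196 + (-209)² + 73*(-209))/14995 = (2*130*82)*(1/95) + (196 + 43681 - 15257)*(1/14995) = 21320*(1/95) + 28620*(1/14995) = 4264/19 + 5724/2999 = 12896492/56981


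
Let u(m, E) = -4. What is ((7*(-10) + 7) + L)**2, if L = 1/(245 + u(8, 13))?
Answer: 230493124/58081 ≈ 3968.5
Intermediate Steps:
L = 1/241 (L = 1/(245 - 4) = 1/241 ≈ 0.0041494)
((7*(-10) + 7) + L)**2 = ((7*(-10) + 7) + 1/241)**2 = ((-70 + 7) + 1/241)**2 = (-63 + 1/241)**2 = (-15182/241)**2 = 230493124/58081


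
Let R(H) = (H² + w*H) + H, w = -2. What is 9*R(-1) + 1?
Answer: 19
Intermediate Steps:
R(H) = H² - H (R(H) = (H² - 2*H) + H = H² - H)
9*R(-1) + 1 = 9*(-(-1 - 1)) + 1 = 9*(-1*(-2)) + 1 = 9*2 + 1 = 18 + 1 = 19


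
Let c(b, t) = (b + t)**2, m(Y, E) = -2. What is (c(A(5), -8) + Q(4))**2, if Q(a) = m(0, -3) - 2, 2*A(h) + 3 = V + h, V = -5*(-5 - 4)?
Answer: 893025/16 ≈ 55814.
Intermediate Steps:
V = 45 (V = -5*(-9) = 45)
A(h) = 21 + h/2 (A(h) = -3/2 + (45 + h)/2 = -3/2 + (45/2 + h/2) = 21 + h/2)
Q(a) = -4 (Q(a) = -2 - 2 = -4)
(c(A(5), -8) + Q(4))**2 = (((21 + (1/2)*5) - 8)**2 - 4)**2 = (((21 + 5/2) - 8)**2 - 4)**2 = ((47/2 - 8)**2 - 4)**2 = ((31/2)**2 - 4)**2 = (961/4 - 4)**2 = (945/4)**2 = 893025/16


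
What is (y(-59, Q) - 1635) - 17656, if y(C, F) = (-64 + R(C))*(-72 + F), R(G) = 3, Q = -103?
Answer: -8616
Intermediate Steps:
y(C, F) = 4392 - 61*F (y(C, F) = (-64 + 3)*(-72 + F) = -61*(-72 + F) = 4392 - 61*F)
(y(-59, Q) - 1635) - 17656 = ((4392 - 61*(-103)) - 1635) - 17656 = ((4392 + 6283) - 1635) - 17656 = (10675 - 1635) - 17656 = 9040 - 17656 = -8616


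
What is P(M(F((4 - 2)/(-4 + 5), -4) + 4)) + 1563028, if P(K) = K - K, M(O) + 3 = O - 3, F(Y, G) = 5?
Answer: 1563028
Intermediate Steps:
M(O) = -6 + O (M(O) = -3 + (O - 3) = -3 + (-3 + O) = -6 + O)
P(K) = 0
P(M(F((4 - 2)/(-4 + 5), -4) + 4)) + 1563028 = 0 + 1563028 = 1563028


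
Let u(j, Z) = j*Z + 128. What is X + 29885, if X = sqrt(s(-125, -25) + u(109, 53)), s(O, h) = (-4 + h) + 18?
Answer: 29885 + sqrt(5894) ≈ 29962.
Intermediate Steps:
s(O, h) = 14 + h
u(j, Z) = 128 + Z*j (u(j, Z) = Z*j + 128 = 128 + Z*j)
X = sqrt(5894) (X = sqrt((14 - 25) + (128 + 53*109)) = sqrt(-11 + (128 + 5777)) = sqrt(-11 + 5905) = sqrt(5894) ≈ 76.772)
X + 29885 = sqrt(5894) + 29885 = 29885 + sqrt(5894)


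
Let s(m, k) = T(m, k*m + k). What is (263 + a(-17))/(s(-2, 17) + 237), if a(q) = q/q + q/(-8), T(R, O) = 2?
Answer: 2129/1912 ≈ 1.1135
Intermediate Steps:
s(m, k) = 2
a(q) = 1 - q/8 (a(q) = 1 + q*(-1/8) = 1 - q/8)
(263 + a(-17))/(s(-2, 17) + 237) = (263 + (1 - 1/8*(-17)))/(2 + 237) = (263 + (1 + 17/8))/239 = (263 + 25/8)*(1/239) = (2129/8)*(1/239) = 2129/1912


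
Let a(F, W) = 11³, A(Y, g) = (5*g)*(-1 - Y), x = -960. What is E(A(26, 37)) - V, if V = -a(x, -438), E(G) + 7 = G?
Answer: -3671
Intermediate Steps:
A(Y, g) = 5*g*(-1 - Y)
a(F, W) = 1331
E(G) = -7 + G
V = -1331 (V = -1*1331 = -1331)
E(A(26, 37)) - V = (-7 - 5*37*(1 + 26)) - 1*(-1331) = (-7 - 5*37*27) + 1331 = (-7 - 4995) + 1331 = -5002 + 1331 = -3671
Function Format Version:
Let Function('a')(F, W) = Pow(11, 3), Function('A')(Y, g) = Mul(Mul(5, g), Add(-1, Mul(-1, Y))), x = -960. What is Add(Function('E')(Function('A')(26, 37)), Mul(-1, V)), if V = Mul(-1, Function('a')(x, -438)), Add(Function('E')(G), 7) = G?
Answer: -3671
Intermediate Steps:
Function('A')(Y, g) = Mul(5, g, Add(-1, Mul(-1, Y)))
Function('a')(F, W) = 1331
Function('E')(G) = Add(-7, G)
V = -1331 (V = Mul(-1, 1331) = -1331)
Add(Function('E')(Function('A')(26, 37)), Mul(-1, V)) = Add(Add(-7, Mul(-5, 37, Add(1, 26))), Mul(-1, -1331)) = Add(Add(-7, Mul(-5, 37, 27)), 1331) = Add(Add(-7, -4995), 1331) = Add(-5002, 1331) = -3671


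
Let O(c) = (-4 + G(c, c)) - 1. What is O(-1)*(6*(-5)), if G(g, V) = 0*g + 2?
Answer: 90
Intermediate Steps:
G(g, V) = 2 (G(g, V) = 0 + 2 = 2)
O(c) = -3 (O(c) = (-4 + 2) - 1 = -2 - 1 = -3)
O(-1)*(6*(-5)) = -18*(-5) = -3*(-30) = 90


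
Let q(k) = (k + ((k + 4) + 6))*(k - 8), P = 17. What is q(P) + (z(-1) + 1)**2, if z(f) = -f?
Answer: 400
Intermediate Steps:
q(k) = (-8 + k)*(10 + 2*k) (q(k) = (k + ((4 + k) + 6))*(-8 + k) = (k + (10 + k))*(-8 + k) = (10 + 2*k)*(-8 + k) = (-8 + k)*(10 + 2*k))
q(P) + (z(-1) + 1)**2 = (-80 - 6*17 + 2*17**2) + (-1*(-1) + 1)**2 = (-80 - 102 + 2*289) + (1 + 1)**2 = (-80 - 102 + 578) + 2**2 = 396 + 4 = 400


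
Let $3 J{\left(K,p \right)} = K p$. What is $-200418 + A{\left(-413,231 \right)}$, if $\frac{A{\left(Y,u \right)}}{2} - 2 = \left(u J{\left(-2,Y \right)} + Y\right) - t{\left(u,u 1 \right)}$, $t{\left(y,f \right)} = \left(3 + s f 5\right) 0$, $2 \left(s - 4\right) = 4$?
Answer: $-74036$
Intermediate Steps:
$J{\left(K,p \right)} = \frac{K p}{3}$
$s = 6$ ($s = 4 + \frac{1}{2} \cdot 4 = 4 + 2 = 6$)
$t{\left(y,f \right)} = 0$ ($t{\left(y,f \right)} = \left(3 + 6 f 5\right) 0 = \left(3 + 30 f\right) 0 = 0$)
$A{\left(Y,u \right)} = 4 + 2 Y - \frac{4 Y u}{3}$ ($A{\left(Y,u \right)} = 4 + 2 \left(\left(u \frac{1}{3} \left(-2\right) Y + Y\right) - 0\right) = 4 + 2 \left(\left(u \left(- \frac{2 Y}{3}\right) + Y\right) + 0\right) = 4 + 2 \left(\left(- \frac{2 Y u}{3} + Y\right) + 0\right) = 4 + 2 \left(\left(Y - \frac{2 Y u}{3}\right) + 0\right) = 4 + 2 \left(Y - \frac{2 Y u}{3}\right) = 4 - \left(- 2 Y + \frac{4 Y u}{3}\right) = 4 + 2 Y - \frac{4 Y u}{3}$)
$-200418 + A{\left(-413,231 \right)} = -200418 + \left(4 + 2 \left(-413\right) - \left(- \frac{1652}{3}\right) 231\right) = -200418 + \left(4 - 826 + 127204\right) = -200418 + 126382 = -74036$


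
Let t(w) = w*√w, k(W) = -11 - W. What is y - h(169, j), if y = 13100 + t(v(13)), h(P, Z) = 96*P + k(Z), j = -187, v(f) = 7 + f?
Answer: -3300 + 40*√5 ≈ -3210.6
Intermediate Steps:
t(w) = w^(3/2)
h(P, Z) = -11 - Z + 96*P (h(P, Z) = 96*P + (-11 - Z) = -11 - Z + 96*P)
y = 13100 + 40*√5 (y = 13100 + (7 + 13)^(3/2) = 13100 + 20^(3/2) = 13100 + 40*√5 ≈ 13189.)
y - h(169, j) = (13100 + 40*√5) - (-11 - 1*(-187) + 96*169) = (13100 + 40*√5) - (-11 + 187 + 16224) = (13100 + 40*√5) - 1*16400 = (13100 + 40*√5) - 16400 = -3300 + 40*√5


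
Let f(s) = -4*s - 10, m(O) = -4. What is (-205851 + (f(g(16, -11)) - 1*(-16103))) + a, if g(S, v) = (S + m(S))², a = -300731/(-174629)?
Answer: -33237535355/174629 ≈ -1.9033e+5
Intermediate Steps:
a = 300731/174629 (a = -300731*(-1/174629) = 300731/174629 ≈ 1.7221)
g(S, v) = (-4 + S)² (g(S, v) = (S - 4)² = (-4 + S)²)
f(s) = -10 - 4*s
(-205851 + (f(g(16, -11)) - 1*(-16103))) + a = (-205851 + ((-10 - 4*(-4 + 16)²) - 1*(-16103))) + 300731/174629 = (-205851 + ((-10 - 4*12²) + 16103)) + 300731/174629 = (-205851 + ((-10 - 4*144) + 16103)) + 300731/174629 = (-205851 + ((-10 - 576) + 16103)) + 300731/174629 = (-205851 + (-586 + 16103)) + 300731/174629 = (-205851 + 15517) + 300731/174629 = -190334 + 300731/174629 = -33237535355/174629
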